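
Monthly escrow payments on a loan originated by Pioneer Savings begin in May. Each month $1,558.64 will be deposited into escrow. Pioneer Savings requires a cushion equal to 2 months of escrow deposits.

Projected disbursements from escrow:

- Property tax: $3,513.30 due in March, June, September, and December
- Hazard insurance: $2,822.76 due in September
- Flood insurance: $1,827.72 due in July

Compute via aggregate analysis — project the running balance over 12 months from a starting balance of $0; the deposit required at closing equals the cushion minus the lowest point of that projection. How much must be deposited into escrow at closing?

$7,001.16

Cushion = 2 × $1,558.64 = $3,117.28
Trial balance (start $0, +$1,558.64 each month, − disbursements):
  May: +$1,558.64 → $1,558.64
  Jun: +$1,558.64 − $3,513.30 → -$396.02
  Jul: +$1,558.64 − $1,827.72 → -$665.10
  Aug: +$1,558.64 → $893.54
  Sep: +$1,558.64 − $6,336.06 → -$3,883.88
  Oct: +$1,558.64 → -$2,325.24
  Nov: +$1,558.64 → -$766.60
  Dec: +$1,558.64 − $3,513.30 → -$2,721.26
  Jan: +$1,558.64 → -$1,162.62
  Feb: +$1,558.64 → $396.02
  Mar: +$1,558.64 − $3,513.30 → -$1,558.64
  Apr: +$1,558.64 → $0.00
Lowest trial balance = -$3,883.88 (Sep)
Initial deposit = cushion − low point = $3,117.28 − (-$3,883.88) = $7,001.16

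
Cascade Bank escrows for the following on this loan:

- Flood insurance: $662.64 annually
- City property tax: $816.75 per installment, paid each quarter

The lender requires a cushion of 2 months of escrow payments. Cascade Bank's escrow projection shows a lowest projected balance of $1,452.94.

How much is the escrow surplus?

Flood insurance: $662.64 per year
City property tax: $816.75 × 4 = $3,267.00 per year
Combined annual = $3,929.64
Monthly escrow = $3,929.64 ÷ 12 = $327.47
Required reserve = 2 × $327.47 = $654.94
Surplus = $1,452.94 − $654.94 = $798.00

$798.00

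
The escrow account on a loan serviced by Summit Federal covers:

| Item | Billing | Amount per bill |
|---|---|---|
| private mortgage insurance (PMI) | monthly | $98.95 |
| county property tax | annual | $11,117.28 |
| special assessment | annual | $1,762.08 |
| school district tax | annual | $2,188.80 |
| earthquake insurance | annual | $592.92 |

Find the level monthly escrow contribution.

Private mortgage insurance (PMI): $98.95 × 12 = $1,187.40/yr
County property tax: $11,117.28/yr
Special assessment: $1,762.08/yr
School district tax: $2,188.80/yr
Earthquake insurance: $592.92/yr
Combined annual = $16,848.48
Per month = $16,848.48 / 12 = $1,404.04

$1,404.04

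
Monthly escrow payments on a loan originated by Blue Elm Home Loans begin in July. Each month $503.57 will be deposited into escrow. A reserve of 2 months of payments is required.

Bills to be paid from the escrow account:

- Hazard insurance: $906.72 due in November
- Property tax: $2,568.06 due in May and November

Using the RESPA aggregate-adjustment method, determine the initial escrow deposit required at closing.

Cushion = 2 × $503.57 = $1,007.14
Trial balance (start $0, +$503.57 each month, − disbursements):
  Jul: +$503.57 → $503.57
  Aug: +$503.57 → $1,007.14
  Sep: +$503.57 → $1,510.71
  Oct: +$503.57 → $2,014.28
  Nov: +$503.57 − $3,474.78 → -$956.93
  Dec: +$503.57 → -$453.36
  Jan: +$503.57 → $50.21
  Feb: +$503.57 → $553.78
  Mar: +$503.57 → $1,057.35
  Apr: +$503.57 → $1,560.92
  May: +$503.57 − $2,568.06 → -$503.57
  Jun: +$503.57 → $0.00
Lowest trial balance = -$956.93 (Nov)
Initial deposit = cushion − low point = $1,007.14 − (-$956.93) = $1,964.07

$1,964.07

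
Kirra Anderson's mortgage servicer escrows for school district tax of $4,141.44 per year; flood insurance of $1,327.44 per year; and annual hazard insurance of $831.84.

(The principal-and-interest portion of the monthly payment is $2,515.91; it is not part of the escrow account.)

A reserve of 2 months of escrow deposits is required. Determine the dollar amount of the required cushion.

$1,050.12

School district tax = $4,141.44 annually
Flood insurance = $1,327.44 annually
Hazard insurance = $831.84 annually
Annual escrow total = $6,300.72
Per month = $6,300.72 ÷ 12 = $525.06
Required cushion = 2 × $525.06 = $1,050.12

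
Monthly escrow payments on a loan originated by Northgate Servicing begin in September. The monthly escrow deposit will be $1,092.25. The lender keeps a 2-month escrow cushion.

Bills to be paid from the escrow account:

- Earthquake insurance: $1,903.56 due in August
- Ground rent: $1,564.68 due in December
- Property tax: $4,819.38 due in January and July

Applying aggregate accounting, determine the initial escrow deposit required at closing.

Cushion = 2 × $1,092.25 = $2,184.50
Trial balance (start $0, +$1,092.25 each month, − disbursements):
  Sep: +$1,092.25 → $1,092.25
  Oct: +$1,092.25 → $2,184.50
  Nov: +$1,092.25 → $3,276.75
  Dec: +$1,092.25 − $1,564.68 → $2,804.32
  Jan: +$1,092.25 − $4,819.38 → -$922.81
  Feb: +$1,092.25 → $169.44
  Mar: +$1,092.25 → $1,261.69
  Apr: +$1,092.25 → $2,353.94
  May: +$1,092.25 → $3,446.19
  Jun: +$1,092.25 → $4,538.44
  Jul: +$1,092.25 − $4,819.38 → $811.31
  Aug: +$1,092.25 − $1,903.56 → $0.00
Lowest trial balance = -$922.81 (Jan)
Initial deposit = cushion − low point = $2,184.50 − (-$922.81) = $3,107.31

$3,107.31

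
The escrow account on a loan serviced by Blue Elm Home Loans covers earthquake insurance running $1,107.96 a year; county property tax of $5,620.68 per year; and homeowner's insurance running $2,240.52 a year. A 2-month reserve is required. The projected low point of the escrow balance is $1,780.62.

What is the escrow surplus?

Earthquake insurance — $1,107.96 annually
County property tax — $5,620.68 annually
Homeowner's insurance — $2,240.52 annually
Annual escrow total = $1,107.96 + $5,620.68 + $2,240.52 = $8,969.16
Per month = $8,969.16 ÷ 12 = $747.43
Cushion = 2 × $747.43 = $1,494.86
Excess over cushion: $1,780.62 − $1,494.86 = $285.76

$285.76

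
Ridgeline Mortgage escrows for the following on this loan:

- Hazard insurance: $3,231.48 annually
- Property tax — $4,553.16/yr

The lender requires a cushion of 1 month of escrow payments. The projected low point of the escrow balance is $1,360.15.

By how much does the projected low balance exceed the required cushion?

$711.43

Hazard insurance — $3,231.48 per year
Property tax — $4,553.16 per year
Yearly total = $3,231.48 + $4,553.16 = $7,784.64
Monthly escrow = $7,784.64 ÷ 12 = $648.72
Cushion = 1 × $648.72 = $648.72
Surplus = $1,360.15 − $648.72 = $711.43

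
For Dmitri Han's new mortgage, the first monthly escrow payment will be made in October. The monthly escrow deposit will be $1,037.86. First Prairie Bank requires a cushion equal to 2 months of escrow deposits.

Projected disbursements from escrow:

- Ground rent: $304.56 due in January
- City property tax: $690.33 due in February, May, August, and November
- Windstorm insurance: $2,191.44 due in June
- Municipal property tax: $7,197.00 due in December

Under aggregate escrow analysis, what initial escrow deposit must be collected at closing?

$6,849.47

Cushion = 2 × $1,037.86 = $2,075.72
Trial balance (start $0, +$1,037.86 each month, − disbursements):
  Oct: +$1,037.86 → $1,037.86
  Nov: +$1,037.86 − $690.33 → $1,385.39
  Dec: +$1,037.86 − $7,197.00 → -$4,773.75
  Jan: +$1,037.86 − $304.56 → -$4,040.45
  Feb: +$1,037.86 − $690.33 → -$3,692.92
  Mar: +$1,037.86 → -$2,655.06
  Apr: +$1,037.86 → -$1,617.20
  May: +$1,037.86 − $690.33 → -$1,269.67
  Jun: +$1,037.86 − $2,191.44 → -$2,423.25
  Jul: +$1,037.86 → -$1,385.39
  Aug: +$1,037.86 − $690.33 → -$1,037.86
  Sep: +$1,037.86 → $0.00
Lowest trial balance = -$4,773.75 (Dec)
Initial deposit = cushion − low point = $2,075.72 − (-$4,773.75) = $6,849.47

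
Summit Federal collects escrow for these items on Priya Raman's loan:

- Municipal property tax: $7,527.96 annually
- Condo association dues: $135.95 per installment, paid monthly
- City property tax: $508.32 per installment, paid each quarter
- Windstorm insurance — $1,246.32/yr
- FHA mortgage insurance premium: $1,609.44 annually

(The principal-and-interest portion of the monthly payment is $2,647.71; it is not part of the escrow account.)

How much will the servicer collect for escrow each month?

$1,170.70

Municipal property tax — $7,527.96 annually
Condo association dues — $135.95 × 12 = $1,631.40 annually
City property tax — $508.32 × 4 = $2,033.28 annually
Windstorm insurance — $1,246.32 annually
FHA mortgage insurance premium — $1,609.44 annually
Annual escrow total = $14,048.40
Base monthly escrow = $14,048.40 / 12 = $1,170.70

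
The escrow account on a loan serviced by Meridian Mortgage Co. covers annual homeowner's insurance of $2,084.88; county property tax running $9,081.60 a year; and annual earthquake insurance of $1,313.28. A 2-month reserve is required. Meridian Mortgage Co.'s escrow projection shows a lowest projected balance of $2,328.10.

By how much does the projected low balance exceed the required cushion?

$248.14

Homeowner's insurance — $2,084.88
County property tax — $9,081.60
Earthquake insurance — $1,313.28
Combined annual = $12,479.76
Base monthly escrow = $12,479.76 ÷ 12 = $1,039.98
Required cushion = 2 × $1,039.98 = $2,079.96
Surplus = $2,328.10 − $2,079.96 = $248.14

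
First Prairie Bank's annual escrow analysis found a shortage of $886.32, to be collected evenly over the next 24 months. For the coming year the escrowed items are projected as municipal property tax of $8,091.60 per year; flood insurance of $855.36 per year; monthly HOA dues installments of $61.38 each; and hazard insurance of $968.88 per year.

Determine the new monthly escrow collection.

Municipal property tax — $8,091.60 annually
Flood insurance — $855.36 annually
HOA dues — $61.38 × 12 = $736.56 annually
Hazard insurance — $968.88 annually
Total per year = $10,652.40
Monthly = $10,652.40 / 12 = $887.70
Monthly shortage recovery: $886.32 ÷ 24 = $36.93
New monthly escrow = $887.70 + $36.93 = $924.63

$924.63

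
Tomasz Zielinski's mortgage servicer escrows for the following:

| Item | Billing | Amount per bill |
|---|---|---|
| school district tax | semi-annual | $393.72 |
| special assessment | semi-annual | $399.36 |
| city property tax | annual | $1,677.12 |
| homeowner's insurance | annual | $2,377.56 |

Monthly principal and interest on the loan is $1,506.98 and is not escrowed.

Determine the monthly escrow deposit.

$470.07

School district tax — $393.72 × 2 = $787.44 per year
Special assessment — $399.36 × 2 = $798.72 per year
City property tax — $1,677.12 per year
Homeowner's insurance — $2,377.56 per year
Yearly total = $5,640.84
Monthly = $5,640.84 / 12 = $470.07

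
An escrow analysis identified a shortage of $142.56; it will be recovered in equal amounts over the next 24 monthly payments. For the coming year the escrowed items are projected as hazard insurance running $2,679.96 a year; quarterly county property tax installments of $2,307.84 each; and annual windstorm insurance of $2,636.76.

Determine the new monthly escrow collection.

Hazard insurance — $2,679.96/yr
County property tax — $2,307.84 × 4 = $9,231.36/yr
Windstorm insurance — $2,636.76/yr
Yearly total = $2,679.96 + $9,231.36 + $2,636.76 = $14,548.08
Monthly escrow = $14,548.08 ÷ 12 = $1,212.34
Shortage per month = $142.56 / 24 = $5.94
Adjusted monthly = $1,212.34 + $5.94 = $1,218.28

$1,218.28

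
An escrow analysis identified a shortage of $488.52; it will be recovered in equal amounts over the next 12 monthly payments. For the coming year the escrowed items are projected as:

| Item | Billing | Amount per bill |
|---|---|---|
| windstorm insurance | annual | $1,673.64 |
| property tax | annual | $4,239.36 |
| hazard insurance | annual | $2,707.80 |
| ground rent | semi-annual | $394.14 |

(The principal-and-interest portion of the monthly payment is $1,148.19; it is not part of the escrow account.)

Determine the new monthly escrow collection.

Windstorm insurance: $1,673.64 annually
Property tax: $4,239.36 annually
Hazard insurance: $2,707.80 annually
Ground rent: $394.14 × 2 = $788.28 annually
Yearly total = $1,673.64 + $4,239.36 + $2,707.80 + $788.28 = $9,409.08
Monthly escrow = $9,409.08 / 12 = $784.09
Shortage spread = $488.52 ÷ 12 = $40.71/mo
Adjusted monthly = $784.09 + $40.71 = $824.80

$824.80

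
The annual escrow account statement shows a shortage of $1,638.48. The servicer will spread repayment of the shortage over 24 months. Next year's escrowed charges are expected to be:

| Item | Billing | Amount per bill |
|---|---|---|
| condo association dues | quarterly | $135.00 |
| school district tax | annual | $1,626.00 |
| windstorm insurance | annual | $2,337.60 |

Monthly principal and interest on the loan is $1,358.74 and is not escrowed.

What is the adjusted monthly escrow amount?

$443.57

Condo association dues — $135.00 × 4 = $540.00/yr
School district tax — $1,626.00/yr
Windstorm insurance — $2,337.60/yr
Yearly total = $540.00 + $1,626.00 + $2,337.60 = $4,503.60
Monthly = $4,503.60 ÷ 12 = $375.30
Shortage per month = $1,638.48 ÷ 24 = $68.27
Adjusted monthly = $375.30 + $68.27 = $443.57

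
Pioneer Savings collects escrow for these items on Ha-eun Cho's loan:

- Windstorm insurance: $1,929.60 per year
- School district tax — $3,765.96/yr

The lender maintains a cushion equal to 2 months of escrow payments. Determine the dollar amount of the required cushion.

$949.26

Windstorm insurance: $1,929.60
School district tax: $3,765.96
Total annual escrow = $1,929.60 + $3,765.96 = $5,695.56
Monthly escrow = $5,695.56 / 12 = $474.63
Cushion = 2 × $474.63 = $949.26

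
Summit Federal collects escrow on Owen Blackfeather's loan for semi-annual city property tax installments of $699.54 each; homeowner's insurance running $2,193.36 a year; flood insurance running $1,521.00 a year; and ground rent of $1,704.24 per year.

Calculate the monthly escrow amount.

$568.14

City property tax — $699.54 × 2 = $1,399.08 annually
Homeowner's insurance — $2,193.36 annually
Flood insurance — $1,521.00 annually
Ground rent — $1,704.24 annually
Annual escrow total = $6,817.68
Base monthly escrow = $6,817.68 / 12 = $568.14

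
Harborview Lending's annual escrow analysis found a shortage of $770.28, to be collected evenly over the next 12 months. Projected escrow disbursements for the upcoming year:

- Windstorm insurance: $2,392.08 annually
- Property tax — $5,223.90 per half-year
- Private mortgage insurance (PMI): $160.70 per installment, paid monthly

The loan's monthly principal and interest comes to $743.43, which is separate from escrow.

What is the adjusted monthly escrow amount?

$1,294.88

Windstorm insurance — $2,392.08
Property tax — $5,223.90 × 2 = $10,447.80
Private mortgage insurance (PMI) — $160.70 × 12 = $1,928.40
Total per year = $2,392.08 + $10,447.80 + $1,928.40 = $14,768.28
Monthly = $14,768.28 ÷ 12 = $1,230.69
Shortage per month = $770.28 ÷ 12 = $64.19
New monthly escrow = $1,230.69 + $64.19 = $1,294.88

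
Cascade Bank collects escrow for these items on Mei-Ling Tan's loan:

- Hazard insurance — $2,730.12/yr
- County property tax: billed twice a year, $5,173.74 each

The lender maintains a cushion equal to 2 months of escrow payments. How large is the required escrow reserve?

Hazard insurance: $2,730.12
County property tax: $5,173.74 × 2 = $10,347.48
Annual escrow total = $13,077.60
Base monthly escrow = $13,077.60 ÷ 12 = $1,089.80
Reserve = 2 × $1,089.80 = $2,179.60

$2,179.60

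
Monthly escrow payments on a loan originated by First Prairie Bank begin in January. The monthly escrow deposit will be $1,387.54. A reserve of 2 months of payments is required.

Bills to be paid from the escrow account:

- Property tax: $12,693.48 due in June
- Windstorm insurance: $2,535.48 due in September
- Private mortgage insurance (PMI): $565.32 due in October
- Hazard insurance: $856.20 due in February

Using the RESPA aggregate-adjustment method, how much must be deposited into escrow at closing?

Cushion = 2 × $1,387.54 = $2,775.08
Trial balance (start $0, +$1,387.54 each month, − disbursements):
  Jan: +$1,387.54 → $1,387.54
  Feb: +$1,387.54 − $856.20 → $1,918.88
  Mar: +$1,387.54 → $3,306.42
  Apr: +$1,387.54 → $4,693.96
  May: +$1,387.54 → $6,081.50
  Jun: +$1,387.54 − $12,693.48 → -$5,224.44
  Jul: +$1,387.54 → -$3,836.90
  Aug: +$1,387.54 → -$2,449.36
  Sep: +$1,387.54 − $2,535.48 → -$3,597.30
  Oct: +$1,387.54 − $565.32 → -$2,775.08
  Nov: +$1,387.54 → -$1,387.54
  Dec: +$1,387.54 → $0.00
Lowest trial balance = -$5,224.44 (Jun)
Initial deposit = cushion − low point = $2,775.08 − (-$5,224.44) = $7,999.52

$7,999.52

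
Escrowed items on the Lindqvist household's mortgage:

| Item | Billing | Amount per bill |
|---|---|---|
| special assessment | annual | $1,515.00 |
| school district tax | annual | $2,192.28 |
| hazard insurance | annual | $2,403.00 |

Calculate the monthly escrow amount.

Special assessment: $1,515.00 per year
School district tax: $2,192.28 per year
Hazard insurance: $2,403.00 per year
Total per year = $1,515.00 + $2,192.28 + $2,403.00 = $6,110.28
Per month = $6,110.28 / 12 = $509.19

$509.19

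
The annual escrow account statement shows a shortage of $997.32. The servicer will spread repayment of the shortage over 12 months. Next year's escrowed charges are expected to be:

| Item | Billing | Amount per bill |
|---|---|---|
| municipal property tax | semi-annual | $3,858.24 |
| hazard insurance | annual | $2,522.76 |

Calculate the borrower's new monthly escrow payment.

Municipal property tax: $3,858.24 × 2 = $7,716.48 annually
Hazard insurance: $2,522.76 annually
Total annual escrow = $10,239.24
Per month = $10,239.24 ÷ 12 = $853.27
Monthly shortage recovery: $997.32 ÷ 12 = $83.11
Adjusted monthly = $853.27 + $83.11 = $936.38

$936.38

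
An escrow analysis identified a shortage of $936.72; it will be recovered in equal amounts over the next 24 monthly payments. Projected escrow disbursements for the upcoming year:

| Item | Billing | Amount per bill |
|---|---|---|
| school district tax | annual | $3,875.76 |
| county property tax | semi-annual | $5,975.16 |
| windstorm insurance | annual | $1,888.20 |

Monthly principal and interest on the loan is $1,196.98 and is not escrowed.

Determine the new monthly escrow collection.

School district tax: $3,875.76
County property tax: $5,975.16 × 2 = $11,950.32
Windstorm insurance: $1,888.20
Yearly total = $3,875.76 + $11,950.32 + $1,888.20 = $17,714.28
Base monthly escrow = $17,714.28 ÷ 12 = $1,476.19
Shortage per month = $936.72 / 24 = $39.03
New monthly escrow = $1,476.19 + $39.03 = $1,515.22

$1,515.22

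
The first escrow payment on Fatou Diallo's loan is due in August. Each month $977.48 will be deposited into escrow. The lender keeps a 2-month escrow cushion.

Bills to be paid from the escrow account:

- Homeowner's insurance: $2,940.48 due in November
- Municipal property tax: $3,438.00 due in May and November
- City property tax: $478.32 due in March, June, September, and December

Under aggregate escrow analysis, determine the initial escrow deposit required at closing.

Cushion = 2 × $977.48 = $1,954.96
Trial balance (start $0, +$977.48 each month, − disbursements):
  Aug: +$977.48 → $977.48
  Sep: +$977.48 − $478.32 → $1,476.64
  Oct: +$977.48 → $2,454.12
  Nov: +$977.48 − $6,378.48 → -$2,946.88
  Dec: +$977.48 − $478.32 → -$2,447.72
  Jan: +$977.48 → -$1,470.24
  Feb: +$977.48 → -$492.76
  Mar: +$977.48 − $478.32 → $6.40
  Apr: +$977.48 → $983.88
  May: +$977.48 − $3,438.00 → -$1,476.64
  Jun: +$977.48 − $478.32 → -$977.48
  Jul: +$977.48 → $0.00
Lowest trial balance = -$2,946.88 (Nov)
Initial deposit = cushion − low point = $1,954.96 − (-$2,946.88) = $4,901.84

$4,901.84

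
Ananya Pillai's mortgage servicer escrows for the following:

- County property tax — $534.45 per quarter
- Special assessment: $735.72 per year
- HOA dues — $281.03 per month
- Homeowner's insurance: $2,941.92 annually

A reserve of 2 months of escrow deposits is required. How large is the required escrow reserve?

County property tax: $534.45 × 4 = $2,137.80 annually
Special assessment: $735.72 annually
HOA dues: $281.03 × 12 = $3,372.36 annually
Homeowner's insurance: $2,941.92 annually
Total annual escrow = $9,187.80
Monthly escrow = $9,187.80 / 12 = $765.65
Reserve = 2 × $765.65 = $1,531.30

$1,531.30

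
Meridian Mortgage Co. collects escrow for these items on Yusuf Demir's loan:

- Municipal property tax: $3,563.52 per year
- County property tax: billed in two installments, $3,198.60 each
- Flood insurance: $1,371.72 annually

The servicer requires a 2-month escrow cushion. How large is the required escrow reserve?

Municipal property tax — $3,563.52
County property tax — $3,198.60 × 2 = $6,397.20
Flood insurance — $1,371.72
Total annual escrow = $3,563.52 + $6,397.20 + $1,371.72 = $11,332.44
Monthly escrow = $11,332.44 ÷ 12 = $944.37
Required cushion = 2 × $944.37 = $1,888.74

$1,888.74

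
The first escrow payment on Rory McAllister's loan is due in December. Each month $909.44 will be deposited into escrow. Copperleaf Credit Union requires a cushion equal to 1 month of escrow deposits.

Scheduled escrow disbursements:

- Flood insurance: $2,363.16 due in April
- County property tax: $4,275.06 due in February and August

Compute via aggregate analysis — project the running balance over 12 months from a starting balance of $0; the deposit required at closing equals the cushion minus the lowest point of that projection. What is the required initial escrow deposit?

Cushion = 1 × $909.44 = $909.44
Trial balance (start $0, +$909.44 each month, − disbursements):
  Dec: +$909.44 → $909.44
  Jan: +$909.44 → $1,818.88
  Feb: +$909.44 − $4,275.06 → -$1,546.74
  Mar: +$909.44 → -$637.30
  Apr: +$909.44 − $2,363.16 → -$2,091.02
  May: +$909.44 → -$1,181.58
  Jun: +$909.44 → -$272.14
  Jul: +$909.44 → $637.30
  Aug: +$909.44 − $4,275.06 → -$2,728.32
  Sep: +$909.44 → -$1,818.88
  Oct: +$909.44 → -$909.44
  Nov: +$909.44 → $0.00
Lowest trial balance = -$2,728.32 (Aug)
Initial deposit = cushion − low point = $909.44 − (-$2,728.32) = $3,637.76

$3,637.76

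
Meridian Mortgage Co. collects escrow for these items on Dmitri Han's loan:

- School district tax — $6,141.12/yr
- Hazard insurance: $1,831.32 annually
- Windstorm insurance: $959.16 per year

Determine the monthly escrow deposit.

$744.30

School district tax: $6,141.12/yr
Hazard insurance: $1,831.32/yr
Windstorm insurance: $959.16/yr
Total annual escrow = $8,931.60
Base monthly escrow = $8,931.60 / 12 = $744.30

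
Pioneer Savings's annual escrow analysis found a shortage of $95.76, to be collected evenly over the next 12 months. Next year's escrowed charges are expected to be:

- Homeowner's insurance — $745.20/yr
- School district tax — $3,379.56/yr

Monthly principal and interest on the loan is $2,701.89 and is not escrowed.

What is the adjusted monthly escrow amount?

Homeowner's insurance: $745.20
School district tax: $3,379.56
Combined annual = $745.20 + $3,379.56 = $4,124.76
Per month = $4,124.76 / 12 = $343.73
Shortage spread = $95.76 ÷ 12 = $7.98/mo
New monthly escrow = $343.73 + $7.98 = $351.71

$351.71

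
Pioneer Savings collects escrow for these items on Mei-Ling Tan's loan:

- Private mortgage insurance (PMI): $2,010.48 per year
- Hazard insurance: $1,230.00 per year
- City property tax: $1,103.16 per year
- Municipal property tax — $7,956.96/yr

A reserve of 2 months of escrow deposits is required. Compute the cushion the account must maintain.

Private mortgage insurance (PMI) = $2,010.48 per year
Hazard insurance = $1,230.00 per year
City property tax = $1,103.16 per year
Municipal property tax = $7,956.96 per year
Annual escrow total = $12,300.60
Base monthly escrow = $12,300.60 / 12 = $1,025.05
Required cushion = 2 × $1,025.05 = $2,050.10

$2,050.10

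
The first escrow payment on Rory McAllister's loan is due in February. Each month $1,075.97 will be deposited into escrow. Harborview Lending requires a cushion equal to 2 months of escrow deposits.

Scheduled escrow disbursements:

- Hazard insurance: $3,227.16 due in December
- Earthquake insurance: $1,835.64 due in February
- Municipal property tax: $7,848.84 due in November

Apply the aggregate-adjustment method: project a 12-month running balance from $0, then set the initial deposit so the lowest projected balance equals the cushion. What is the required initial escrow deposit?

$3,227.91

Cushion = 2 × $1,075.97 = $2,151.94
Trial balance (start $0, +$1,075.97 each month, − disbursements):
  Feb: +$1,075.97 − $1,835.64 → -$759.67
  Mar: +$1,075.97 → $316.30
  Apr: +$1,075.97 → $1,392.27
  May: +$1,075.97 → $2,468.24
  Jun: +$1,075.97 → $3,544.21
  Jul: +$1,075.97 → $4,620.18
  Aug: +$1,075.97 → $5,696.15
  Sep: +$1,075.97 → $6,772.12
  Oct: +$1,075.97 → $7,848.09
  Nov: +$1,075.97 − $7,848.84 → $1,075.22
  Dec: +$1,075.97 − $3,227.16 → -$1,075.97
  Jan: +$1,075.97 → $0.00
Lowest trial balance = -$1,075.97 (Dec)
Initial deposit = cushion − low point = $2,151.94 − (-$1,075.97) = $3,227.91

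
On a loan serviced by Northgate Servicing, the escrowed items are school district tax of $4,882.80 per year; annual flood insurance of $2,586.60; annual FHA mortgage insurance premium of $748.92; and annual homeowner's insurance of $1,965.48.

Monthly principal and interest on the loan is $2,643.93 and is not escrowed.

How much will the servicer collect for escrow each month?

$848.65

School district tax = $4,882.80 per year
Flood insurance = $2,586.60 per year
FHA mortgage insurance premium = $748.92 per year
Homeowner's insurance = $1,965.48 per year
Combined annual = $4,882.80 + $2,586.60 + $748.92 + $1,965.48 = $10,183.80
Per month = $10,183.80 ÷ 12 = $848.65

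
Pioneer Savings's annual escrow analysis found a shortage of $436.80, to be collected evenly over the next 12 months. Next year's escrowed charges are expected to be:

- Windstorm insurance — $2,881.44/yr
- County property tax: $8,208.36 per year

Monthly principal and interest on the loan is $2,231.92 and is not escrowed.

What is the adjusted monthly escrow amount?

$960.55

Windstorm insurance: $2,881.44
County property tax: $8,208.36
Annual escrow total = $2,881.44 + $8,208.36 = $11,089.80
Per month = $11,089.80 ÷ 12 = $924.15
Monthly shortage recovery: $436.80 / 12 = $36.40
Adjusted monthly = $924.15 + $36.40 = $960.55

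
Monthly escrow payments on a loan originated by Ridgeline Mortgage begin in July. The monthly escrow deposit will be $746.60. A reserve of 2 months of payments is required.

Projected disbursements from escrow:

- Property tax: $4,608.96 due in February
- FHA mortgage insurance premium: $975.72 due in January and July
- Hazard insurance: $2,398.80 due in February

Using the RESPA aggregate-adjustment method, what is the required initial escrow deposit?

$4,479.60

Cushion = 2 × $746.60 = $1,493.20
Trial balance (start $0, +$746.60 each month, − disbursements):
  Jul: +$746.60 − $975.72 → -$229.12
  Aug: +$746.60 → $517.48
  Sep: +$746.60 → $1,264.08
  Oct: +$746.60 → $2,010.68
  Nov: +$746.60 → $2,757.28
  Dec: +$746.60 → $3,503.88
  Jan: +$746.60 − $975.72 → $3,274.76
  Feb: +$746.60 − $7,007.76 → -$2,986.40
  Mar: +$746.60 → -$2,239.80
  Apr: +$746.60 → -$1,493.20
  May: +$746.60 → -$746.60
  Jun: +$746.60 → $0.00
Lowest trial balance = -$2,986.40 (Feb)
Initial deposit = cushion − low point = $1,493.20 − (-$2,986.40) = $4,479.60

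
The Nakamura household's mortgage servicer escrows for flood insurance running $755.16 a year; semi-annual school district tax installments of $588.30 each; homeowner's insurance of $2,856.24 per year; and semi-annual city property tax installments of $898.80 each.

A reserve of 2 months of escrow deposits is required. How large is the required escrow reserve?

Flood insurance = $755.16 per year
School district tax = $588.30 × 2 = $1,176.60 per year
Homeowner's insurance = $2,856.24 per year
City property tax = $898.80 × 2 = $1,797.60 per year
Yearly total = $755.16 + $1,176.60 + $2,856.24 + $1,797.60 = $6,585.60
Base monthly escrow = $6,585.60 / 12 = $548.80
Reserve = 2 × $548.80 = $1,097.60

$1,097.60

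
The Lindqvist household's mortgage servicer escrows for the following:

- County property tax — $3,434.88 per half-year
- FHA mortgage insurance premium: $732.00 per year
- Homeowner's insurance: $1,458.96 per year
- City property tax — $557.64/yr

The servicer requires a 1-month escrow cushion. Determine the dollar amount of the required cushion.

$801.53

County property tax — $3,434.88 × 2 = $6,869.76 per year
FHA mortgage insurance premium — $732.00 per year
Homeowner's insurance — $1,458.96 per year
City property tax — $557.64 per year
Combined annual = $6,869.76 + $732.00 + $1,458.96 + $557.64 = $9,618.36
Base monthly escrow = $9,618.36 / 12 = $801.53
Reserve = 1 × $801.53 = $801.53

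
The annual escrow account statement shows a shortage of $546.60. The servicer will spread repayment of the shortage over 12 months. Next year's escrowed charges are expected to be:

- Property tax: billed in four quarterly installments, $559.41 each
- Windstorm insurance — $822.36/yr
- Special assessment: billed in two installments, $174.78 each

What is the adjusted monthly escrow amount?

$329.68

Property tax = $559.41 × 4 = $2,237.64 per year
Windstorm insurance = $822.36 per year
Special assessment = $174.78 × 2 = $349.56 per year
Annual escrow total = $2,237.64 + $822.36 + $349.56 = $3,409.56
Per month = $3,409.56 / 12 = $284.13
Shortage spread = $546.60 / 12 = $45.55/mo
Adjusted monthly = $284.13 + $45.55 = $329.68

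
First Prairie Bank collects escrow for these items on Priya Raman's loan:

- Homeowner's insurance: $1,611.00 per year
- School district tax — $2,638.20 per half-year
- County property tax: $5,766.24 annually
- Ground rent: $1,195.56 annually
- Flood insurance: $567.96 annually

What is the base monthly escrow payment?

$1,201.43

Homeowner's insurance — $1,611.00 annually
School district tax — $2,638.20 × 2 = $5,276.40 annually
County property tax — $5,766.24 annually
Ground rent — $1,195.56 annually
Flood insurance — $567.96 annually
Combined annual = $14,417.16
Monthly escrow = $14,417.16 ÷ 12 = $1,201.43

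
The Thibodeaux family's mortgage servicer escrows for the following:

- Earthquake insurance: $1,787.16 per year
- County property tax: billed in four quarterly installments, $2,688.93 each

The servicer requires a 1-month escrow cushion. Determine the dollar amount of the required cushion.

$1,045.24

Earthquake insurance = $1,787.16
County property tax = $2,688.93 × 4 = $10,755.72
Yearly total = $12,542.88
Per month = $12,542.88 / 12 = $1,045.24
Reserve = 1 × $1,045.24 = $1,045.24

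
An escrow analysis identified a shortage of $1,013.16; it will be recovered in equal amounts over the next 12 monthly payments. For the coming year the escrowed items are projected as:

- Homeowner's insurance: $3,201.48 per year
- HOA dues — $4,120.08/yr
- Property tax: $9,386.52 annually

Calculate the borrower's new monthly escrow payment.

$1,476.77

Homeowner's insurance — $3,201.48 annually
HOA dues — $4,120.08 annually
Property tax — $9,386.52 annually
Combined annual = $3,201.48 + $4,120.08 + $9,386.52 = $16,708.08
Monthly = $16,708.08 / 12 = $1,392.34
Monthly shortage recovery: $1,013.16 / 12 = $84.43
Adjusted monthly = $1,392.34 + $84.43 = $1,476.77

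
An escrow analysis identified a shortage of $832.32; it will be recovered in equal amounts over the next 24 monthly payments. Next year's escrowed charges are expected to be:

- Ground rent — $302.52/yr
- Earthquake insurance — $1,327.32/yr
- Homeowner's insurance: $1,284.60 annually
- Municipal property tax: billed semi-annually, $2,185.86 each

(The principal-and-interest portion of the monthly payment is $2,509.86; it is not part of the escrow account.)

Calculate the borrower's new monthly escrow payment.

Ground rent = $302.52 annually
Earthquake insurance = $1,327.32 annually
Homeowner's insurance = $1,284.60 annually
Municipal property tax = $2,185.86 × 2 = $4,371.72 annually
Annual escrow total = $7,286.16
Monthly escrow = $7,286.16 / 12 = $607.18
Monthly shortage recovery: $832.32 / 24 = $34.68
New monthly escrow = $607.18 + $34.68 = $641.86

$641.86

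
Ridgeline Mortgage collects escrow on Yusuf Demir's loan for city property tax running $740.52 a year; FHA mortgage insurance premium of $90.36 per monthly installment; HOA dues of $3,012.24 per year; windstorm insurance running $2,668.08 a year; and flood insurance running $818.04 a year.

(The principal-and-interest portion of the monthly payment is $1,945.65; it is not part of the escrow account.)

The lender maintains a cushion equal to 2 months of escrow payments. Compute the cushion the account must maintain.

City property tax = $740.52 per year
FHA mortgage insurance premium = $90.36 × 12 = $1,084.32 per year
HOA dues = $3,012.24 per year
Windstorm insurance = $2,668.08 per year
Flood insurance = $818.04 per year
Yearly total = $740.52 + $1,084.32 + $3,012.24 + $2,668.08 + $818.04 = $8,323.20
Per month = $8,323.20 ÷ 12 = $693.60
Cushion = 2 × $693.60 = $1,387.20

$1,387.20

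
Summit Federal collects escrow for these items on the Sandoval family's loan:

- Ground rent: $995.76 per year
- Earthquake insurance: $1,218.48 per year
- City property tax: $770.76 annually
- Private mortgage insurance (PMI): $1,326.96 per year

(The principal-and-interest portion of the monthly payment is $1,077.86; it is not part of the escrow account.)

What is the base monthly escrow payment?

Ground rent: $995.76/yr
Earthquake insurance: $1,218.48/yr
City property tax: $770.76/yr
Private mortgage insurance (PMI): $1,326.96/yr
Total annual escrow = $995.76 + $1,218.48 + $770.76 + $1,326.96 = $4,311.96
Per month = $4,311.96 / 12 = $359.33

$359.33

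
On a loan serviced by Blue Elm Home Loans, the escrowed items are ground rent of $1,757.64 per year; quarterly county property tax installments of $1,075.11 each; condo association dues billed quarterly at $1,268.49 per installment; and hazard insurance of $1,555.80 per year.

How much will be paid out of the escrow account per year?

Ground rent — $1,757.64/yr
County property tax — $1,075.11 × 4 = $4,300.44/yr
Condo association dues — $1,268.49 × 4 = $5,073.96/yr
Hazard insurance — $1,555.80/yr
Total per year = $1,757.64 + $4,300.44 + $5,073.96 + $1,555.80 = $12,687.84

$12,687.84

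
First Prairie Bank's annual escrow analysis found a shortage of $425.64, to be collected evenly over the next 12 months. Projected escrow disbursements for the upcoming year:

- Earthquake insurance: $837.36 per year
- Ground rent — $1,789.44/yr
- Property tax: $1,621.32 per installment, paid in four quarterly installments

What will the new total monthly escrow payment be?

Earthquake insurance — $837.36/yr
Ground rent — $1,789.44/yr
Property tax — $1,621.32 × 4 = $6,485.28/yr
Yearly total = $9,112.08
Monthly escrow = $9,112.08 ÷ 12 = $759.34
Shortage spread = $425.64 / 12 = $35.47/mo
New monthly escrow = $759.34 + $35.47 = $794.81

$794.81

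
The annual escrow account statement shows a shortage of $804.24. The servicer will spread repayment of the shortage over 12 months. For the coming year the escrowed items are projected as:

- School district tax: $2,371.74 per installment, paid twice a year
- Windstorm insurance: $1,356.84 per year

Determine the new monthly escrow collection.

$575.38

School district tax: $2,371.74 × 2 = $4,743.48 annually
Windstorm insurance: $1,356.84 annually
Annual escrow total = $6,100.32
Base monthly escrow = $6,100.32 / 12 = $508.36
Shortage spread = $804.24 / 12 = $67.02/mo
New monthly escrow = $508.36 + $67.02 = $575.38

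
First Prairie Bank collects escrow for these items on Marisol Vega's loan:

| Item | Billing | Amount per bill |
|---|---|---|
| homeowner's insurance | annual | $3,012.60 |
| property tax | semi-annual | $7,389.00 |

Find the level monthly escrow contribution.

$1,482.55

Homeowner's insurance: $3,012.60 per year
Property tax: $7,389.00 × 2 = $14,778.00 per year
Total per year = $17,790.60
Base monthly escrow = $17,790.60 ÷ 12 = $1,482.55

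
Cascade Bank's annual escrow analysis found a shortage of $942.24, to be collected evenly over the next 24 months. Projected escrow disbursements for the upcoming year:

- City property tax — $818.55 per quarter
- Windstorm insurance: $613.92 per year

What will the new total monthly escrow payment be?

$363.27

City property tax = $818.55 × 4 = $3,274.20 annually
Windstorm insurance = $613.92 annually
Annual escrow total = $3,274.20 + $613.92 = $3,888.12
Per month = $3,888.12 / 12 = $324.01
Shortage per month = $942.24 / 24 = $39.26
New monthly escrow = $324.01 + $39.26 = $363.27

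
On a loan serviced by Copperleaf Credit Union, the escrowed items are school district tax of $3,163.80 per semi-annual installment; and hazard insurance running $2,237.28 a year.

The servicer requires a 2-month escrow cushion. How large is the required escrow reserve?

$1,427.48

School district tax: $3,163.80 × 2 = $6,327.60/yr
Hazard insurance: $2,237.28/yr
Combined annual = $6,327.60 + $2,237.28 = $8,564.88
Monthly escrow = $8,564.88 ÷ 12 = $713.74
Reserve = 2 × $713.74 = $1,427.48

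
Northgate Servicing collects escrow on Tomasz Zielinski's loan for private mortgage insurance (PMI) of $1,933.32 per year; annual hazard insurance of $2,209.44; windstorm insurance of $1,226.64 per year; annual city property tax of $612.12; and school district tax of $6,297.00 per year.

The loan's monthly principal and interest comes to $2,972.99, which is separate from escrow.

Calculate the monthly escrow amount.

$1,023.21

Private mortgage insurance (PMI) = $1,933.32 per year
Hazard insurance = $2,209.44 per year
Windstorm insurance = $1,226.64 per year
City property tax = $612.12 per year
School district tax = $6,297.00 per year
Yearly total = $1,933.32 + $2,209.44 + $1,226.64 + $612.12 + $6,297.00 = $12,278.52
Monthly = $12,278.52 ÷ 12 = $1,023.21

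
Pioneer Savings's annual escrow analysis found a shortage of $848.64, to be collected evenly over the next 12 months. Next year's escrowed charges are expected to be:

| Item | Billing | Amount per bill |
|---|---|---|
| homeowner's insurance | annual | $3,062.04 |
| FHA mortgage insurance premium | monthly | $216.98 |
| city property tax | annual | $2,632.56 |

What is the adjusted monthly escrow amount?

Homeowner's insurance = $3,062.04 per year
FHA mortgage insurance premium = $216.98 × 12 = $2,603.76 per year
City property tax = $2,632.56 per year
Total annual escrow = $8,298.36
Per month = $8,298.36 ÷ 12 = $691.53
Monthly shortage recovery: $848.64 / 12 = $70.72
Adjusted monthly = $691.53 + $70.72 = $762.25

$762.25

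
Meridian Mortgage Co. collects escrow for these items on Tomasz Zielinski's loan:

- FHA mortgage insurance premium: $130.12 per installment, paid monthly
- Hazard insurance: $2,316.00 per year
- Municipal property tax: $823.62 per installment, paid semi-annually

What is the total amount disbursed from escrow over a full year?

FHA mortgage insurance premium — $130.12 × 12 = $1,561.44 annually
Hazard insurance — $2,316.00 annually
Municipal property tax — $823.62 × 2 = $1,647.24 annually
Total per year = $1,561.44 + $2,316.00 + $1,647.24 = $5,524.68

$5,524.68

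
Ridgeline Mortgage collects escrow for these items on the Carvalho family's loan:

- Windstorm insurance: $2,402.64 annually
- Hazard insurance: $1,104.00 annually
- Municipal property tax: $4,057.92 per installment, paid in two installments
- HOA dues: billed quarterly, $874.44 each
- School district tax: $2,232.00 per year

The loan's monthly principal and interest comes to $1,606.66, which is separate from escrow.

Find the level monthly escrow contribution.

Windstorm insurance = $2,402.64
Hazard insurance = $1,104.00
Municipal property tax = $4,057.92 × 2 = $8,115.84
HOA dues = $874.44 × 4 = $3,497.76
School district tax = $2,232.00
Combined annual = $2,402.64 + $1,104.00 + $8,115.84 + $3,497.76 + $2,232.00 = $17,352.24
Monthly escrow = $17,352.24 / 12 = $1,446.02

$1,446.02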